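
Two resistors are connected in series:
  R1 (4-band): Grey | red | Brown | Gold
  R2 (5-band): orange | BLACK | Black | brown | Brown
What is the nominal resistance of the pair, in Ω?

R1: grey, red → 82; brown ×10 → 820 Ω.
R2: orange, black, black → 300; brown ×10 → 3000 Ω.
Series: 820 + 3000 = 3820 Ω.

3820 Ω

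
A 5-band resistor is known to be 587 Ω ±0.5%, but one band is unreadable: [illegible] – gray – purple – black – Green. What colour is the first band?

green

587 Ω = 587 × 10^0.
The first band gives digit 5 of the significand, and 5 is green.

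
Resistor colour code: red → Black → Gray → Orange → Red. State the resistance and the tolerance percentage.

208000 Ω ±2%

Red → 2 (first significant figure)
Black → 0 (second significant figure)
Grey → 8 (third significant figure)
Orange → ×10^3 multiplier
Red → ±2% tolerance
208 × 1000 = 208000 Ω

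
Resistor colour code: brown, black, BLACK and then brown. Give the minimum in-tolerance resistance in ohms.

9.9 Ω

Brown → 1 (first significant figure)
Black → 0 (second significant figure)
Black → ×1 multiplier
Brown → ±1% tolerance
10 × 1 = 10 Ω
Minimum = 10 × (1 − 1/100) = 9.9 Ω.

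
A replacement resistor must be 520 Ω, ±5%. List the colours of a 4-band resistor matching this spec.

green, red, brown, gold

520 Ω = 52 × 10^1.
5 → green
2 → red
Multiplier 10^1 → brown.
±5% tolerance → gold.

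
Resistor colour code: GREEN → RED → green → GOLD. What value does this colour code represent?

Green → 5 (first significant figure)
Red → 2 (second significant figure)
Green → ×10^5 multiplier
52 × 100000 = 5200000 Ω

5200000 Ω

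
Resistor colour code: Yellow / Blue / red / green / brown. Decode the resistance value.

Yellow → 4 (first significant figure)
Blue → 6 (second significant figure)
Red → 2 (third significant figure)
Green → ×10^5 multiplier
462 × 100000 = 46200000 Ω

46200000 Ω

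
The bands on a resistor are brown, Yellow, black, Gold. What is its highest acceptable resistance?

14.7 Ω

Brown → 1 (first significant figure)
Yellow → 4 (second significant figure)
Black → ×1 multiplier
Gold → ±5% tolerance
14 × 1 = 14 Ω
Highest = 14 × (1 + 5/100) = 14.7 Ω.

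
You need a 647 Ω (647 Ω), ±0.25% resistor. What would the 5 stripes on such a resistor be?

blue, yellow, violet, black, blue

647 Ω = 647 × 10^0.
6 → blue
4 → yellow
7 → violet
Multiplier 10^0 → black.
±0.25% tolerance → blue.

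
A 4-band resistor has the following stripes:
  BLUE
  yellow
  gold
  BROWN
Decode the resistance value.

6.4 Ω

Blue → 6 (first significant figure)
Yellow → 4 (second significant figure)
Gold → ×0.1 multiplier
64 × 0.1 = 6.4 Ω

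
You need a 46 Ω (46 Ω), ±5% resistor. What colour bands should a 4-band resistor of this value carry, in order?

46 Ω = 46 × 10^0.
4 → yellow
6 → blue
Multiplier 10^0 → black.
±5% tolerance → gold.

yellow, blue, black, gold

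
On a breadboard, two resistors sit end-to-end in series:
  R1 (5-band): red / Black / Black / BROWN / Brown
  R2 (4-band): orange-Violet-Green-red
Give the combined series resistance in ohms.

R1: red, black, black → 200; brown ×10 → 2000 Ω.
R2: orange, violet → 37; green ×10^5 → 3700000 Ω.
Series: 2000 + 3700000 = 3702000 Ω.

3702000 Ω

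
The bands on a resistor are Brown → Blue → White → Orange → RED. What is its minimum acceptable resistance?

Brown → 1 (first significant figure)
Blue → 6 (second significant figure)
White → 9 (third significant figure)
Orange → ×10^3 multiplier
Red → ±2% tolerance
169 × 1000 = 169000 Ω
Minimum = 169000 × (1 − 2/100) = 165620 Ω.

165620 Ω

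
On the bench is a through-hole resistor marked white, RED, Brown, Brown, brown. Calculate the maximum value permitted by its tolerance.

White → 9 (first significant figure)
Red → 2 (second significant figure)
Brown → 1 (third significant figure)
Brown → ×10 multiplier
Brown → ±1% tolerance
921 × 10 = 9210 Ω
Maximum = 9210 × (1 + 1/100) = 9302.1 Ω.

9302.1 Ω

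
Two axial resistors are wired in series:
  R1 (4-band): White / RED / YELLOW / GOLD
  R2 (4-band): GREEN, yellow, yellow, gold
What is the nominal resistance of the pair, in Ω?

R1: white, red → 92; yellow ×10^4 → 920000 Ω.
R2: green, yellow → 54; yellow ×10^4 → 540000 Ω.
Series: 920000 + 540000 = 1460000 Ω.

1460000 Ω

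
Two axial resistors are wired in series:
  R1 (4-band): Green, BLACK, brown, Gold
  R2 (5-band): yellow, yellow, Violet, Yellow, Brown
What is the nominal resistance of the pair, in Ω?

4470500 Ω

R1: green, black → 50; brown ×10 → 500 Ω.
R2: yellow, yellow, violet → 447; yellow ×10^4 → 4470000 Ω.
Series: 500 + 4470000 = 4470500 Ω.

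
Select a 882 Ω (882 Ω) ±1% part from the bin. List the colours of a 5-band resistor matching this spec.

grey, grey, red, black, brown

882 Ω = 882 × 10^0.
8 → grey
8 → grey
2 → red
Multiplier 10^0 → black.
±1% tolerance → brown.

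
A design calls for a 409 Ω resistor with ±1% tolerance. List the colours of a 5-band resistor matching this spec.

yellow, black, white, black, brown

409 Ω = 409 × 10^0.
4 → yellow
0 → black
9 → white
Multiplier 10^0 → black.
±1% tolerance → brown.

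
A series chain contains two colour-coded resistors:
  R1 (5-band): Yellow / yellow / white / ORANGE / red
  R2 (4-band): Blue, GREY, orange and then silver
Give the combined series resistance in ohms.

R1: yellow, yellow, white → 449; orange ×10^3 → 449000 Ω.
R2: blue, grey → 68; orange ×10^3 → 68000 Ω.
Series: 449000 + 68000 = 517000 Ω.

517000 Ω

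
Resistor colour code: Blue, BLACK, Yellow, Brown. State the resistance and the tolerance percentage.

600000 Ω ±1%

Blue → 6 (first significant figure)
Black → 0 (second significant figure)
Yellow → ×10^4 multiplier
Brown → ±1% tolerance
60 × 10000 = 600000 Ω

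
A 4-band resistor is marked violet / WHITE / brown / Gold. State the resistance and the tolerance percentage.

Violet → 7 (first significant figure)
White → 9 (second significant figure)
Brown → ×10 multiplier
Gold → ±5% tolerance
79 × 10 = 790 Ω

790 Ω ±5%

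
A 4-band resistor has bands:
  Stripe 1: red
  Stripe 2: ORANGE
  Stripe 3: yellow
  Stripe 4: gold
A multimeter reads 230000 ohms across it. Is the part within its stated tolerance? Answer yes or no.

yes

Red → 2 (first significant figure)
Orange → 3 (second significant figure)
Yellow → ×10^4 multiplier
Gold → ±5% tolerance
23 × 10000 = 230000 Ω
Allowed range: 218500 Ω to 241500 Ω.
230000 ohms lies inside that range.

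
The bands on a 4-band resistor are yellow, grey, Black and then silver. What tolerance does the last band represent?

±10%

The last band, silver, is the tolerance band.
Silver corresponds to ±10%.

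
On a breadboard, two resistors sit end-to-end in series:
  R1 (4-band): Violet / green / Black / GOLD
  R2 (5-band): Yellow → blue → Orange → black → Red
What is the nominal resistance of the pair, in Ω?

R1: violet, green → 75; black ×1 → 75 Ω.
R2: yellow, blue, orange → 463; black ×1 → 463 Ω.
Series: 75 + 463 = 538 Ω.

538 Ω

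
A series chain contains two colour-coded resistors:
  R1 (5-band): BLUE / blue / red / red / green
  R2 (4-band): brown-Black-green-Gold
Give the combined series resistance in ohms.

R1: blue, blue, red → 662; red ×10^2 → 66200 Ω.
R2: brown, black → 10; green ×10^5 → 1000000 Ω.
Series: 66200 + 1000000 = 1066200 Ω.

1066200 Ω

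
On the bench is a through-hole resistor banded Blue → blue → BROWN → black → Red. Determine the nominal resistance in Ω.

Blue → 6 (first significant figure)
Blue → 6 (second significant figure)
Brown → 1 (third significant figure)
Black → ×1 multiplier
661 × 1 = 661 Ω

661 Ω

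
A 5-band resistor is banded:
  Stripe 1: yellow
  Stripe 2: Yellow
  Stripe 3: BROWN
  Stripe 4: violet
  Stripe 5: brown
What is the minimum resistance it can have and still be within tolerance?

Yellow → 4 (first significant figure)
Yellow → 4 (second significant figure)
Brown → 1 (third significant figure)
Violet → ×10^7 multiplier
Brown → ±1% tolerance
441 × 10000000 = 4410000000 Ω
Minimum = 4410000000 × (1 − 1/100) = 4365900000 Ω.

4365900000 Ω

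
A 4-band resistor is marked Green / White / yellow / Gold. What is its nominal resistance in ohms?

590000 Ω

Green → 5 (first significant figure)
White → 9 (second significant figure)
Yellow → ×10^4 multiplier
59 × 10000 = 590000 Ω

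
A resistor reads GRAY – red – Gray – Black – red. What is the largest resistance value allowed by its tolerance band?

Grey → 8 (first significant figure)
Red → 2 (second significant figure)
Grey → 8 (third significant figure)
Black → ×1 multiplier
Red → ±2% tolerance
828 × 1 = 828 Ω
Largest = 828 × (1 + 2/100) = 844.56 Ω.

844.56 Ω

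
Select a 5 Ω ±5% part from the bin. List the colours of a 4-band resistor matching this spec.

5 Ω = 50 × 10^-1.
5 → green
0 → black
Multiplier 10^-1 → gold.
±5% tolerance → gold.

green, black, gold, gold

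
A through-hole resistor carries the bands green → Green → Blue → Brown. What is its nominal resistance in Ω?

Green → 5 (first significant figure)
Green → 5 (second significant figure)
Blue → ×10^6 multiplier
55 × 1000000 = 55000000 Ω

55000000 Ω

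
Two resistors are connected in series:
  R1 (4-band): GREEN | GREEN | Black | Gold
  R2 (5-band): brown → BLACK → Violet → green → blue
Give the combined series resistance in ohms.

R1: green, green → 55; black ×1 → 55 Ω.
R2: brown, black, violet → 107; green ×10^5 → 10700000 Ω.
Series: 55 + 10700000 = 10700055 Ω.

10700055 Ω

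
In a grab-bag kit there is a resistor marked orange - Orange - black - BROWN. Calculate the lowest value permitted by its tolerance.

32.67 Ω

Orange → 3 (first significant figure)
Orange → 3 (second significant figure)
Black → ×1 multiplier
Brown → ±1% tolerance
33 × 1 = 33 Ω
Lowest = 33 × (1 − 1/100) = 32.67 Ω.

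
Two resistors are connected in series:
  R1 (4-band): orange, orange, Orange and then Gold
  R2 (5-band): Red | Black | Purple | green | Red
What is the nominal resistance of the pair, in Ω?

R1: orange, orange → 33; orange ×10^3 → 33000 Ω.
R2: red, black, violet → 207; green ×10^5 → 20700000 Ω.
Series: 33000 + 20700000 = 20733000 Ω.

20733000 Ω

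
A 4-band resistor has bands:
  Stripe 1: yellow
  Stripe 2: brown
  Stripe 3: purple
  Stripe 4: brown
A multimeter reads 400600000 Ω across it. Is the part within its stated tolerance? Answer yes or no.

Yellow → 4 (first significant figure)
Brown → 1 (second significant figure)
Violet → ×10^7 multiplier
Brown → ±1% tolerance
41 × 10000000 = 410000000 Ω
Allowed range: 405900000 Ω to 414100000 Ω.
400600000 Ω lies outside that range.

no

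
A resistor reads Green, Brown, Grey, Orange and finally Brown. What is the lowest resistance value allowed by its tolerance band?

Green → 5 (first significant figure)
Brown → 1 (second significant figure)
Grey → 8 (third significant figure)
Orange → ×10^3 multiplier
Brown → ±1% tolerance
518 × 1000 = 518000 Ω
Lowest = 518000 × (1 − 1/100) = 512820 Ω.

512820 Ω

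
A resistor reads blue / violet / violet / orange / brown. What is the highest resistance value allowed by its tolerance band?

Blue → 6 (first significant figure)
Violet → 7 (second significant figure)
Violet → 7 (third significant figure)
Orange → ×10^3 multiplier
Brown → ±1% tolerance
677 × 1000 = 677000 Ω
Highest = 677000 × (1 + 1/100) = 683770 Ω.

683770 Ω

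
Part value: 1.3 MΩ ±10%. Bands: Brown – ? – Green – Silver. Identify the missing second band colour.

1300000 Ω = 13 × 10^5.
The second band gives digit 3 of the significand, and 3 is orange.

orange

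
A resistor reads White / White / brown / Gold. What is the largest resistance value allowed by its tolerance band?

White → 9 (first significant figure)
White → 9 (second significant figure)
Brown → ×10 multiplier
Gold → ±5% tolerance
99 × 10 = 990 Ω
Largest = 990 × (1 + 5/100) = 1039.5 Ω.

1039.5 Ω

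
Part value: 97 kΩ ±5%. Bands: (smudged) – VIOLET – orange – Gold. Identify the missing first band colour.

97000 Ω = 97 × 10^3.
The first band gives digit 9 of the significand, and 9 is white.

white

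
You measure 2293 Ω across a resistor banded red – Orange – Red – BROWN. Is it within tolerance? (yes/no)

yes

Red → 2 (first significant figure)
Orange → 3 (second significant figure)
Red → ×10^2 multiplier
Brown → ±1% tolerance
23 × 100 = 2300 Ω
Allowed range: 2277 Ω to 2323 Ω.
2293 Ω lies inside that range.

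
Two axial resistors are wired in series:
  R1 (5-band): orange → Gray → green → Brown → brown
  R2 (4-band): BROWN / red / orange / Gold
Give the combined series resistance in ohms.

15850 Ω

R1: orange, grey, green → 385; brown ×10 → 3850 Ω.
R2: brown, red → 12; orange ×10^3 → 12000 Ω.
Series: 3850 + 12000 = 15850 Ω.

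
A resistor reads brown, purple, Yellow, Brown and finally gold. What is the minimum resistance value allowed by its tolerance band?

1653 Ω

Brown → 1 (first significant figure)
Violet → 7 (second significant figure)
Yellow → 4 (third significant figure)
Brown → ×10 multiplier
Gold → ±5% tolerance
174 × 10 = 1740 Ω
Minimum = 1740 × (1 − 5/100) = 1653 Ω.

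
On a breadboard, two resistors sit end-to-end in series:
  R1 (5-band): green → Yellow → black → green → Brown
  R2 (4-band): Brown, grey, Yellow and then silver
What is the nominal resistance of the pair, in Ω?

54180000 Ω

R1: green, yellow, black → 540; green ×10^5 → 54000000 Ω.
R2: brown, grey → 18; yellow ×10^4 → 180000 Ω.
Series: 54000000 + 180000 = 54180000 Ω.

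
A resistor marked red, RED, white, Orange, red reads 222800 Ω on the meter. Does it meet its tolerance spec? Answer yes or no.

Red → 2 (first significant figure)
Red → 2 (second significant figure)
White → 9 (third significant figure)
Orange → ×10^3 multiplier
Red → ±2% tolerance
229 × 1000 = 229000 Ω
Allowed range: 224420 Ω to 233580 Ω.
222800 Ω lies outside that range.

no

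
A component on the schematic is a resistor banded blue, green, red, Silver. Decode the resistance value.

6500 Ω

Blue → 6 (first significant figure)
Green → 5 (second significant figure)
Red → ×10^2 multiplier
65 × 100 = 6500 Ω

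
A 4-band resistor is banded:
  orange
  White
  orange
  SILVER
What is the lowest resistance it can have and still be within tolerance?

Orange → 3 (first significant figure)
White → 9 (second significant figure)
Orange → ×10^3 multiplier
Silver → ±10% tolerance
39 × 1000 = 39000 Ω
Lowest = 39000 × (1 − 10/100) = 35100 Ω.

35100 Ω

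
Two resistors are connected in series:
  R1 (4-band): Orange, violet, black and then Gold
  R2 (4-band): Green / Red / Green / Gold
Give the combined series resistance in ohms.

R1: orange, violet → 37; black ×1 → 37 Ω.
R2: green, red → 52; green ×10^5 → 5200000 Ω.
Series: 37 + 5200000 = 5200037 Ω.

5200037 Ω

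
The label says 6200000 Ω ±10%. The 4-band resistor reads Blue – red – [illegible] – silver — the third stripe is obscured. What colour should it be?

6200000 Ω = 62 × 10^5.
The third band is the multiplier, 10^5, which is green.

green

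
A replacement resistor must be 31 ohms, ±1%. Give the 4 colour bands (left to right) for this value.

orange, brown, black, brown

31 Ω = 31 × 10^0.
3 → orange
1 → brown
Multiplier 10^0 → black.
±1% tolerance → brown.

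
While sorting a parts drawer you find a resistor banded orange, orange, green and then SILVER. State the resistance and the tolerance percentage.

3300000 Ω ±10%

Orange → 3 (first significant figure)
Orange → 3 (second significant figure)
Green → ×10^5 multiplier
Silver → ±10% tolerance
33 × 100000 = 3300000 Ω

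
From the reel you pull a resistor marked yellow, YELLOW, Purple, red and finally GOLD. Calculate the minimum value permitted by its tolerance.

Yellow → 4 (first significant figure)
Yellow → 4 (second significant figure)
Violet → 7 (third significant figure)
Red → ×10^2 multiplier
Gold → ±5% tolerance
447 × 100 = 44700 Ω
Minimum = 44700 × (1 − 5/100) = 42465 Ω.

42465 Ω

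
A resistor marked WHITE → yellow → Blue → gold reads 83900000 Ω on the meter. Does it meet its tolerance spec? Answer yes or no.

no

White → 9 (first significant figure)
Yellow → 4 (second significant figure)
Blue → ×10^6 multiplier
Gold → ±5% tolerance
94 × 1000000 = 94000000 Ω
Allowed range: 89300000 Ω to 98700000 Ω.
83900000 Ω lies outside that range.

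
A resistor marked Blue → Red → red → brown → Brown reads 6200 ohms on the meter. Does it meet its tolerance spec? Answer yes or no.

yes

Blue → 6 (first significant figure)
Red → 2 (second significant figure)
Red → 2 (third significant figure)
Brown → ×10 multiplier
Brown → ±1% tolerance
622 × 10 = 6220 Ω
Allowed range: 6157.8 Ω to 6282.2 Ω.
6200 ohms lies inside that range.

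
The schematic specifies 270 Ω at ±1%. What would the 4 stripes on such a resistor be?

red, violet, brown, brown

270 Ω = 27 × 10^1.
2 → red
7 → violet
Multiplier 10^1 → brown.
±1% tolerance → brown.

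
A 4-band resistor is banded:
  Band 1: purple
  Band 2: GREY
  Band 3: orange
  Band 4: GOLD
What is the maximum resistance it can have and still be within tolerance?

81900 Ω

Violet → 7 (first significant figure)
Grey → 8 (second significant figure)
Orange → ×10^3 multiplier
Gold → ±5% tolerance
78 × 1000 = 78000 Ω
Maximum = 78000 × (1 + 5/100) = 81900 Ω.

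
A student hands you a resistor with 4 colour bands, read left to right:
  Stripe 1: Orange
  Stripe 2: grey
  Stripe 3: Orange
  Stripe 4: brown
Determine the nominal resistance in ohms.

Orange → 3 (first significant figure)
Grey → 8 (second significant figure)
Orange → ×10^3 multiplier
38 × 1000 = 38000 Ω

38000 Ω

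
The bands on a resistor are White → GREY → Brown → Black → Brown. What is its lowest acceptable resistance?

White → 9 (first significant figure)
Grey → 8 (second significant figure)
Brown → 1 (third significant figure)
Black → ×1 multiplier
Brown → ±1% tolerance
981 × 1 = 981 Ω
Lowest = 981 × (1 − 1/100) = 971.19 Ω.

971.19 Ω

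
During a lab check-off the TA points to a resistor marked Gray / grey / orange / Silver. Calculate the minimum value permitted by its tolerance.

Grey → 8 (first significant figure)
Grey → 8 (second significant figure)
Orange → ×10^3 multiplier
Silver → ±10% tolerance
88 × 1000 = 88000 Ω
Minimum = 88000 × (1 − 10/100) = 79200 Ω.

79200 Ω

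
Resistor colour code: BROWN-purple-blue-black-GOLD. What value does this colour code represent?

Brown → 1 (first significant figure)
Violet → 7 (second significant figure)
Blue → 6 (third significant figure)
Black → ×1 multiplier
176 × 1 = 176 Ω

176 Ω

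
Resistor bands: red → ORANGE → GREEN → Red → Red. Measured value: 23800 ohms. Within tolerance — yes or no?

yes

Red → 2 (first significant figure)
Orange → 3 (second significant figure)
Green → 5 (third significant figure)
Red → ×10^2 multiplier
Red → ±2% tolerance
235 × 100 = 23500 Ω
Allowed range: 23030 Ω to 23970 Ω.
23800 ohms lies inside that range.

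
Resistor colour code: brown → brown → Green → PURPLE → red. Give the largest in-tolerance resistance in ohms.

Brown → 1 (first significant figure)
Brown → 1 (second significant figure)
Green → 5 (third significant figure)
Violet → ×10^7 multiplier
Red → ±2% tolerance
115 × 10000000 = 1150000000 Ω
Largest = 1150000000 × (1 + 2/100) = 1173000000 Ω.

1173000000 Ω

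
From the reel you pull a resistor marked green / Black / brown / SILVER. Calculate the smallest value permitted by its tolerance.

450 Ω

Green → 5 (first significant figure)
Black → 0 (second significant figure)
Brown → ×10 multiplier
Silver → ±10% tolerance
50 × 10 = 500 Ω
Smallest = 500 × (1 − 10/100) = 450 Ω.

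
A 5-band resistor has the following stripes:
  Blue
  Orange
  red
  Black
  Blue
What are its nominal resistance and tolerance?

632 Ω ±0.25%

Blue → 6 (first significant figure)
Orange → 3 (second significant figure)
Red → 2 (third significant figure)
Black → ×1 multiplier
Blue → ±0.25% tolerance
632 × 1 = 632 Ω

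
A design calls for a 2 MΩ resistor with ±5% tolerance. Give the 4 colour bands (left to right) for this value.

2000000 Ω = 20 × 10^5.
2 → red
0 → black
Multiplier 10^5 → green.
±5% tolerance → gold.

red, black, green, gold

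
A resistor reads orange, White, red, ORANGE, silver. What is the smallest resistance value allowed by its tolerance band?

Orange → 3 (first significant figure)
White → 9 (second significant figure)
Red → 2 (third significant figure)
Orange → ×10^3 multiplier
Silver → ±10% tolerance
392 × 1000 = 392000 Ω
Smallest = 392000 × (1 − 10/100) = 352800 Ω.

352800 Ω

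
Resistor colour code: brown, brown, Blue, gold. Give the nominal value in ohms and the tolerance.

Brown → 1 (first significant figure)
Brown → 1 (second significant figure)
Blue → ×10^6 multiplier
Gold → ±5% tolerance
11 × 1000000 = 11000000 Ω

11000000 Ω ±5%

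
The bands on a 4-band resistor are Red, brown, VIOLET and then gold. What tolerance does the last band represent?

The last band, gold, is the tolerance band.
Gold corresponds to ±5%.

±5%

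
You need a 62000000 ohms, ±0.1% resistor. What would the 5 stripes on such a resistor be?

blue, red, black, green, violet

62000000 Ω = 620 × 10^5.
6 → blue
2 → red
0 → black
Multiplier 10^5 → green.
±0.1% tolerance → violet.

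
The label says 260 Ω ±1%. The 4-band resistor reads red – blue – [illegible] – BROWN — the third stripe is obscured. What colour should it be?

brown

260 Ω = 26 × 10^1.
The third band is the multiplier, 10^1, which is brown.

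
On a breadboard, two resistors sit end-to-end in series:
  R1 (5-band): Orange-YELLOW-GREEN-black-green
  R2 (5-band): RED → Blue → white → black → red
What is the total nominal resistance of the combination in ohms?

R1: orange, yellow, green → 345; black ×1 → 345 Ω.
R2: red, blue, white → 269; black ×1 → 269 Ω.
Series: 345 + 269 = 614 Ω.

614 Ω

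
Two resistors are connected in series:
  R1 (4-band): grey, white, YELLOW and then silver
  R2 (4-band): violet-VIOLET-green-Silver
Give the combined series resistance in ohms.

R1: grey, white → 89; yellow ×10^4 → 890000 Ω.
R2: violet, violet → 77; green ×10^5 → 7700000 Ω.
Series: 890000 + 7700000 = 8590000 Ω.

8590000 Ω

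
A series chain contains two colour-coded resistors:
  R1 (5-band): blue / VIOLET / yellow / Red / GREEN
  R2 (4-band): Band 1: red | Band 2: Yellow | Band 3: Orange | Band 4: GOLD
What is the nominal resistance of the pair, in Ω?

R1: blue, violet, yellow → 674; red ×10^2 → 67400 Ω.
R2: red, yellow → 24; orange ×10^3 → 24000 Ω.
Series: 67400 + 24000 = 91400 Ω.

91400 Ω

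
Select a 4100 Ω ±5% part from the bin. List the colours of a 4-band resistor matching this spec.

4100 Ω = 41 × 10^2.
4 → yellow
1 → brown
Multiplier 10^2 → red.
±5% tolerance → gold.

yellow, brown, red, gold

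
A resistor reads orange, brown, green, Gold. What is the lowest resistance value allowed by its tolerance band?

2945000 Ω

Orange → 3 (first significant figure)
Brown → 1 (second significant figure)
Green → ×10^5 multiplier
Gold → ±5% tolerance
31 × 100000 = 3100000 Ω
Lowest = 3100000 × (1 − 5/100) = 2945000 Ω.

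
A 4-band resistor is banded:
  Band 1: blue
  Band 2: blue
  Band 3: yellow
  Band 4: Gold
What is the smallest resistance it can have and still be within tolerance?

Blue → 6 (first significant figure)
Blue → 6 (second significant figure)
Yellow → ×10^4 multiplier
Gold → ±5% tolerance
66 × 10000 = 660000 Ω
Smallest = 660000 × (1 − 5/100) = 627000 Ω.

627000 Ω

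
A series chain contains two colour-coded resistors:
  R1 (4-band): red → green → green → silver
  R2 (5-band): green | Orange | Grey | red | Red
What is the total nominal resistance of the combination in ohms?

2553800 Ω

R1: red, green → 25; green ×10^5 → 2500000 Ω.
R2: green, orange, grey → 538; red ×10^2 → 53800 Ω.
Series: 2500000 + 53800 = 2553800 Ω.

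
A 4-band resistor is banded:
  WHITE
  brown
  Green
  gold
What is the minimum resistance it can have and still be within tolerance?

White → 9 (first significant figure)
Brown → 1 (second significant figure)
Green → ×10^5 multiplier
Gold → ±5% tolerance
91 × 100000 = 9100000 Ω
Minimum = 9100000 × (1 − 5/100) = 8645000 Ω.

8645000 Ω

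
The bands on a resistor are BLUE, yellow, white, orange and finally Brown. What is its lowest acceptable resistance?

642510 Ω

Blue → 6 (first significant figure)
Yellow → 4 (second significant figure)
White → 9 (third significant figure)
Orange → ×10^3 multiplier
Brown → ±1% tolerance
649 × 1000 = 649000 Ω
Lowest = 649000 × (1 − 1/100) = 642510 Ω.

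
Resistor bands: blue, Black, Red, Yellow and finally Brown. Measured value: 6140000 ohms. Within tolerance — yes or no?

Blue → 6 (first significant figure)
Black → 0 (second significant figure)
Red → 2 (third significant figure)
Yellow → ×10^4 multiplier
Brown → ±1% tolerance
602 × 10000 = 6020000 Ω
Allowed range: 5959800 Ω to 6080200 Ω.
6140000 ohms lies outside that range.

no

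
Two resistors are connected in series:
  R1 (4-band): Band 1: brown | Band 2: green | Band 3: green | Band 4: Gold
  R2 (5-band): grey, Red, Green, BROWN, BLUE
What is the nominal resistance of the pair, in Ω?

R1: brown, green → 15; green ×10^5 → 1500000 Ω.
R2: grey, red, green → 825; brown ×10 → 8250 Ω.
Series: 1500000 + 8250 = 1508250 Ω.

1508250 Ω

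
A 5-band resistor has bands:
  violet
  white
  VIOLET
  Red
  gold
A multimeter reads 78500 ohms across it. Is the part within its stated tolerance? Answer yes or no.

yes

Violet → 7 (first significant figure)
White → 9 (second significant figure)
Violet → 7 (third significant figure)
Red → ×10^2 multiplier
Gold → ±5% tolerance
797 × 100 = 79700 Ω
Allowed range: 75715 Ω to 83685 Ω.
78500 ohms lies inside that range.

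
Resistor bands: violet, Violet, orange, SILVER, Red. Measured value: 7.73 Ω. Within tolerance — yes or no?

Violet → 7 (first significant figure)
Violet → 7 (second significant figure)
Orange → 3 (third significant figure)
Silver → ×0.01 multiplier
Red → ±2% tolerance
773 × 0.01 = 7.73 Ω
Allowed range: 7.5754 Ω to 7.8846 Ω.
7.73 Ω lies inside that range.

yes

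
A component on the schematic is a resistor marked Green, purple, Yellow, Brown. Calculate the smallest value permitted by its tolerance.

Green → 5 (first significant figure)
Violet → 7 (second significant figure)
Yellow → ×10^4 multiplier
Brown → ±1% tolerance
57 × 10000 = 570000 Ω
Smallest = 570000 × (1 − 1/100) = 564300 Ω.

564300 Ω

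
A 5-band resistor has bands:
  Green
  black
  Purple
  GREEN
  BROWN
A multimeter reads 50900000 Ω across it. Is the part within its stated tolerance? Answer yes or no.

yes

Green → 5 (first significant figure)
Black → 0 (second significant figure)
Violet → 7 (third significant figure)
Green → ×10^5 multiplier
Brown → ±1% tolerance
507 × 100000 = 50700000 Ω
Allowed range: 50193000 Ω to 51207000 Ω.
50900000 Ω lies inside that range.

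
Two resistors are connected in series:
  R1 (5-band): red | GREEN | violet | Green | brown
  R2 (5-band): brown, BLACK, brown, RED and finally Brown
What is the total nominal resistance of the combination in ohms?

25710100 Ω

R1: red, green, violet → 257; green ×10^5 → 25700000 Ω.
R2: brown, black, brown → 101; red ×10^2 → 10100 Ω.
Series: 25700000 + 10100 = 25710100 Ω.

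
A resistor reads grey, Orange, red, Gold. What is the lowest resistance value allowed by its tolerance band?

Grey → 8 (first significant figure)
Orange → 3 (second significant figure)
Red → ×10^2 multiplier
Gold → ±5% tolerance
83 × 100 = 8300 Ω
Lowest = 8300 × (1 − 5/100) = 7885 Ω.

7885 Ω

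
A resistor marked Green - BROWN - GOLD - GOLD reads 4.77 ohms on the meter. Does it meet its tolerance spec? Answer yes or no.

no

Green → 5 (first significant figure)
Brown → 1 (second significant figure)
Gold → ×0.1 multiplier
Gold → ±5% tolerance
51 × 0.1 = 5.1 Ω
Allowed range: 4.845 Ω to 5.355 Ω.
4.77 ohms lies outside that range.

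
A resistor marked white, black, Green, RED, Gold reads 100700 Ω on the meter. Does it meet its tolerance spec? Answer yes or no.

no

White → 9 (first significant figure)
Black → 0 (second significant figure)
Green → 5 (third significant figure)
Red → ×10^2 multiplier
Gold → ±5% tolerance
905 × 100 = 90500 Ω
Allowed range: 85975 Ω to 95025 Ω.
100700 Ω lies outside that range.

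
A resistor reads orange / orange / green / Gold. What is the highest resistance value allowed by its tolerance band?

Orange → 3 (first significant figure)
Orange → 3 (second significant figure)
Green → ×10^5 multiplier
Gold → ±5% tolerance
33 × 100000 = 3300000 Ω
Highest = 3300000 × (1 + 5/100) = 3465000 Ω.

3465000 Ω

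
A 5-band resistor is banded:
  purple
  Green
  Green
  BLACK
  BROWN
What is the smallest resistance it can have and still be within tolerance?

747.45 Ω

Violet → 7 (first significant figure)
Green → 5 (second significant figure)
Green → 5 (third significant figure)
Black → ×1 multiplier
Brown → ±1% tolerance
755 × 1 = 755 Ω
Smallest = 755 × (1 − 1/100) = 747.45 Ω.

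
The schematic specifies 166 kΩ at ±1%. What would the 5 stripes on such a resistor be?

166000 Ω = 166 × 10^3.
1 → brown
6 → blue
6 → blue
Multiplier 10^3 → orange.
±1% tolerance → brown.

brown, blue, blue, orange, brown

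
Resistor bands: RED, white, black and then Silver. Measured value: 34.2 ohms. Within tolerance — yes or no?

Red → 2 (first significant figure)
White → 9 (second significant figure)
Black → ×1 multiplier
Silver → ±10% tolerance
29 × 1 = 29 Ω
Allowed range: 26.1 Ω to 31.9 Ω.
34.2 ohms lies outside that range.

no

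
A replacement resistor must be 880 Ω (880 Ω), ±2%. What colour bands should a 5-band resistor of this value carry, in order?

grey, grey, black, black, red

880 Ω = 880 × 10^0.
8 → grey
8 → grey
0 → black
Multiplier 10^0 → black.
±2% tolerance → red.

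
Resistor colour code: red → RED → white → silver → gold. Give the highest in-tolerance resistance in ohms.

2.4045 Ω

Red → 2 (first significant figure)
Red → 2 (second significant figure)
White → 9 (third significant figure)
Silver → ×0.01 multiplier
Gold → ±5% tolerance
229 × 0.01 = 2.29 Ω
Highest = 2.29 × (1 + 5/100) = 2.4045 Ω.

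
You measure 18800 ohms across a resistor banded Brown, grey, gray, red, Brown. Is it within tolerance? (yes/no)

yes

Brown → 1 (first significant figure)
Grey → 8 (second significant figure)
Grey → 8 (third significant figure)
Red → ×10^2 multiplier
Brown → ±1% tolerance
188 × 100 = 18800 Ω
Allowed range: 18612 Ω to 18988 Ω.
18800 ohms lies inside that range.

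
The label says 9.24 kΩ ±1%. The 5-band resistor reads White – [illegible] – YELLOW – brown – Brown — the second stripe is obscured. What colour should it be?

red

9240 Ω = 924 × 10^1.
The second band gives digit 2 of the significand, and 2 is red.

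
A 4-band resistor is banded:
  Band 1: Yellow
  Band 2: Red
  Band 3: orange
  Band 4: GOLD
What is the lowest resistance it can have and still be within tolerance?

39900 Ω

Yellow → 4 (first significant figure)
Red → 2 (second significant figure)
Orange → ×10^3 multiplier
Gold → ±5% tolerance
42 × 1000 = 42000 Ω
Lowest = 42000 × (1 − 5/100) = 39900 Ω.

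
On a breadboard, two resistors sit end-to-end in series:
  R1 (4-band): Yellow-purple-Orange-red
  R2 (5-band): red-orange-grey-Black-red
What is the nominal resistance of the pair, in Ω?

R1: yellow, violet → 47; orange ×10^3 → 47000 Ω.
R2: red, orange, grey → 238; black ×1 → 238 Ω.
Series: 47000 + 238 = 47238 Ω.

47238 Ω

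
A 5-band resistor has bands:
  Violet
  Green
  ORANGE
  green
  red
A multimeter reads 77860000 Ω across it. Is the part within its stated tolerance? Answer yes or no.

Violet → 7 (first significant figure)
Green → 5 (second significant figure)
Orange → 3 (third significant figure)
Green → ×10^5 multiplier
Red → ±2% tolerance
753 × 100000 = 75300000 Ω
Allowed range: 73794000 Ω to 76806000 Ω.
77860000 Ω lies outside that range.

no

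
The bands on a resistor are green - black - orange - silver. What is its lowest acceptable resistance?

45000 Ω

Green → 5 (first significant figure)
Black → 0 (second significant figure)
Orange → ×10^3 multiplier
Silver → ±10% tolerance
50 × 1000 = 50000 Ω
Lowest = 50000 × (1 − 10/100) = 45000 Ω.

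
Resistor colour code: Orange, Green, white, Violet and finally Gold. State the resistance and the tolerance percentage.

3590000000 Ω ±5%

Orange → 3 (first significant figure)
Green → 5 (second significant figure)
White → 9 (third significant figure)
Violet → ×10^7 multiplier
Gold → ±5% tolerance
359 × 10000000 = 3590000000 Ω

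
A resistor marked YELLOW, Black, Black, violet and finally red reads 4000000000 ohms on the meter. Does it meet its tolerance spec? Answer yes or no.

Yellow → 4 (first significant figure)
Black → 0 (second significant figure)
Black → 0 (third significant figure)
Violet → ×10^7 multiplier
Red → ±2% tolerance
400 × 10000000 = 4000000000 Ω
Allowed range: 3920000000 Ω to 4080000000 Ω.
4000000000 ohms lies inside that range.

yes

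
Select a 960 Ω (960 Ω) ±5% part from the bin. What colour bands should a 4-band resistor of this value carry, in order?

white, blue, brown, gold

960 Ω = 96 × 10^1.
9 → white
6 → blue
Multiplier 10^1 → brown.
±5% tolerance → gold.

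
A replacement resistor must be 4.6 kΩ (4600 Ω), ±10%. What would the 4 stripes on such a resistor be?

4600 Ω = 46 × 10^2.
4 → yellow
6 → blue
Multiplier 10^2 → red.
±10% tolerance → silver.

yellow, blue, red, silver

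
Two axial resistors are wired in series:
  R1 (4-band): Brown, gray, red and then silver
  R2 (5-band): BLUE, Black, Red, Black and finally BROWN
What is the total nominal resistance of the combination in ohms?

2402 Ω

R1: brown, grey → 18; red ×10^2 → 1800 Ω.
R2: blue, black, red → 602; black ×1 → 602 Ω.
Series: 1800 + 602 = 2402 Ω.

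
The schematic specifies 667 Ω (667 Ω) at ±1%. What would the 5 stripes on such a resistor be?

667 Ω = 667 × 10^0.
6 → blue
6 → blue
7 → violet
Multiplier 10^0 → black.
±1% tolerance → brown.

blue, blue, violet, black, brown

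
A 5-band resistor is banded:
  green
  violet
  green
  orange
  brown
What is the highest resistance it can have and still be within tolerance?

Green → 5 (first significant figure)
Violet → 7 (second significant figure)
Green → 5 (third significant figure)
Orange → ×10^3 multiplier
Brown → ±1% tolerance
575 × 1000 = 575000 Ω
Highest = 575000 × (1 + 1/100) = 580750 Ω.

580750 Ω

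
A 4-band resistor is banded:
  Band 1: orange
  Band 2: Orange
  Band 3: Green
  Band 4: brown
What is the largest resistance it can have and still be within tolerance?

3333000 Ω

Orange → 3 (first significant figure)
Orange → 3 (second significant figure)
Green → ×10^5 multiplier
Brown → ±1% tolerance
33 × 100000 = 3300000 Ω
Largest = 3300000 × (1 + 1/100) = 3333000 Ω.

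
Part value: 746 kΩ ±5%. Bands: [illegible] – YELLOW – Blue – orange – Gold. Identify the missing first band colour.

violet

746000 Ω = 746 × 10^3.
The first band gives digit 7 of the significand, and 7 is violet.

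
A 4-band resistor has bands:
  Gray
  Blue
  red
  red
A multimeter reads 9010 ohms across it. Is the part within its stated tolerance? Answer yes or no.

Grey → 8 (first significant figure)
Blue → 6 (second significant figure)
Red → ×10^2 multiplier
Red → ±2% tolerance
86 × 100 = 8600 Ω
Allowed range: 8428 Ω to 8772 Ω.
9010 ohms lies outside that range.

no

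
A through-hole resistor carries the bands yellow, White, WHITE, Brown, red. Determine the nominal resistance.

Yellow → 4 (first significant figure)
White → 9 (second significant figure)
White → 9 (third significant figure)
Brown → ×10 multiplier
499 × 10 = 4990 Ω

4990 Ω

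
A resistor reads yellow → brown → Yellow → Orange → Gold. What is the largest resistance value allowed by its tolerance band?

434700 Ω

Yellow → 4 (first significant figure)
Brown → 1 (second significant figure)
Yellow → 4 (third significant figure)
Orange → ×10^3 multiplier
Gold → ±5% tolerance
414 × 1000 = 414000 Ω
Largest = 414000 × (1 + 5/100) = 434700 Ω.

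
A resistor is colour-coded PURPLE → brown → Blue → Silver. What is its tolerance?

±10%

The last band, silver, is the tolerance band.
Silver corresponds to ±10%.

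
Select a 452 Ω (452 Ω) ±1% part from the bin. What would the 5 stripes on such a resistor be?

yellow, green, red, black, brown

452 Ω = 452 × 10^0.
4 → yellow
5 → green
2 → red
Multiplier 10^0 → black.
±1% tolerance → brown.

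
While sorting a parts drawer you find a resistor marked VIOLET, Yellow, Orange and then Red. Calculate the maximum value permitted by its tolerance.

Violet → 7 (first significant figure)
Yellow → 4 (second significant figure)
Orange → ×10^3 multiplier
Red → ±2% tolerance
74 × 1000 = 74000 Ω
Maximum = 74000 × (1 + 2/100) = 75480 Ω.

75480 Ω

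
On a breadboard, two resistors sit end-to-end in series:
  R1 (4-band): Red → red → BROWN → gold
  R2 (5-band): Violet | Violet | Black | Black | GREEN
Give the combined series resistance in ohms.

990 Ω

R1: red, red → 22; brown ×10 → 220 Ω.
R2: violet, violet, black → 770; black ×1 → 770 Ω.
Series: 220 + 770 = 990 Ω.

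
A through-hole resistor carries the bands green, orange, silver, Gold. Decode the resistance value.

0.53 Ω

Green → 5 (first significant figure)
Orange → 3 (second significant figure)
Silver → ×0.01 multiplier
53 × 0.01 = 0.53 Ω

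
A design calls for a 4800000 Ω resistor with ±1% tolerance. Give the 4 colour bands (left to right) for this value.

4800000 Ω = 48 × 10^5.
4 → yellow
8 → grey
Multiplier 10^5 → green.
±1% tolerance → brown.

yellow, grey, green, brown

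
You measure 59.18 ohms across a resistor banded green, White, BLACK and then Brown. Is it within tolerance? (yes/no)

yes

Green → 5 (first significant figure)
White → 9 (second significant figure)
Black → ×1 multiplier
Brown → ±1% tolerance
59 × 1 = 59 Ω
Allowed range: 58.41 Ω to 59.59 Ω.
59.18 ohms lies inside that range.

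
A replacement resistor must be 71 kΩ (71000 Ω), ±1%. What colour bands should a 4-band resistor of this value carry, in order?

violet, brown, orange, brown

71000 Ω = 71 × 10^3.
7 → violet
1 → brown
Multiplier 10^3 → orange.
±1% tolerance → brown.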